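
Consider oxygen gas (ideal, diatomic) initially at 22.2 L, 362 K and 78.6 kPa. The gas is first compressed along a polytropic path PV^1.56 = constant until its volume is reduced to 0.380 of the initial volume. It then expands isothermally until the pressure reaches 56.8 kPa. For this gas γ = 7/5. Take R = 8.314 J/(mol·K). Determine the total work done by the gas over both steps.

3260 J

n = P₁V₁/(RT₁) = 78.6×22.2/(8.314×362) = 0.580 mol.
Step 1 — Polytropic n=1.56: T₂ = T₁(V₁/V₂)^(n−1) = 362×(2.63)^0.56 = 622 K; P₂ = P₁(V₁/V₂)^n = 356 kPa.
W = (P₁V₁−P₂V₂)/(n−1) = (78.6×22.2−356×8.44)/0.56 = -2240 J.
ΔU = nCvΔT = 0.580×20.8×(622−362) = 3140 J.
Q = ΔU + W = 896 J.
State after step 1: P = 356 kPa, V = 8.44 L, T = 622 K.
Step 2 — Isothermal: T stays 622 K; PV = const ⇒ V₂ = 52.8 L, P₂ = 56.8 kPa.
ΔU = 0 (ideal gas, T constant).
W = nRT ln(V₂/V₁) = 0.580×8.314×622×ln(6.26) = 5500 J.
Q = ΔU + W = 5500 J.
Net over both steps: W = 3260 J, Q = 6400 J, ΔU = 3140 J.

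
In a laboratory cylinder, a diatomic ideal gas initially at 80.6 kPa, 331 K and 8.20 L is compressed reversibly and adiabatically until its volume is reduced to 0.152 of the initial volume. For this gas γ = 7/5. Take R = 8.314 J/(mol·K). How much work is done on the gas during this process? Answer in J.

n = P₁V₁/(RT₁) = 80.6×8.20/(8.314×331) = 0.240 mol.
Adiabatic: TV^(γ−1) = const ⇒ T₂ = 331×(6.58)^0.400 = 703 K; PV^γ = const ⇒ P₂ = 1130 kPa.
ΔU = nCvΔT = 0.240×20.8×(703−331) = 1860 J.
Q = 0 for an adiabatic process, so W = −ΔU = -1860 J.
Work done on the gas = −W_by = 1860 J.

1860 J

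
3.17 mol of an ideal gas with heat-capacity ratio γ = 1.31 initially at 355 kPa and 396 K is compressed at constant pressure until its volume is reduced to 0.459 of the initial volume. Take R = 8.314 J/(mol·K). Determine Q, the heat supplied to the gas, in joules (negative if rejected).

V₁ = nRT₁/P₁ = 3.17×8.314×396/355 = 29.4 L.
Isobaric: P stays 355 kPa; V/T = const ⇒ T₂ = 182 K, V₂ = 13.5 L.
W = PΔV = 355×(13.5−29.4) kPa·L = -5650 J.
ΔU = nCvΔT = 3.17×26.8×(182−396) = -18200 J.
Q = ΔU + W = nCpΔT = -23900 J.

-23900 J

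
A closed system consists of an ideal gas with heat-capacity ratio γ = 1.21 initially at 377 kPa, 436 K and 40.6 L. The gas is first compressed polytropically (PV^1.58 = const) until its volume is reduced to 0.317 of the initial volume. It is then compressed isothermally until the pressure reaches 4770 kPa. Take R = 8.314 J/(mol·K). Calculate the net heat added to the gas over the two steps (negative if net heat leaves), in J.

n = P₁V₁/(RT₁) = 377×40.6/(8.314×436) = 4.22 mol.
Step 1 — Polytropic n=1.58: T₂ = T₁(V₁/V₂)^(n−1) = 436×(3.15)^0.58 = 849 K; P₂ = P₁(V₁/V₂)^n = 2320 kPa.
W = (P₁V₁−P₂V₂)/(n−1) = (377×40.6−2320×12.9)/0.58 = -25000 J.
ΔU = nCvΔT = 4.22×39.6×(849−436) = 69000 J.
Q = ΔU + W = 44000 J.
State after step 1: P = 2320 kPa, V = 12.9 L, T = 849 K.
Step 2 — Isothermal: T stays 849 K; PV = const ⇒ V₂ = 6.25 L, P₂ = 4770 kPa.
ΔU = 0 (ideal gas, T constant).
W = nRT ln(V₂/V₁) = 4.22×8.314×849×ln(0.485) = -21500 J.
Q = ΔU + W = -21500 J.
Net over both steps: W = -46500 J, Q = 22500 J, ΔU = 69000 J.

22500 J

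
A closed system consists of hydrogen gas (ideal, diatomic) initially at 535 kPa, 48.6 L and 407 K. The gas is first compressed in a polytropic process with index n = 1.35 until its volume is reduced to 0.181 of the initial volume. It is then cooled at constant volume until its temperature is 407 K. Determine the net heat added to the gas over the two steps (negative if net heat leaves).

-60800 J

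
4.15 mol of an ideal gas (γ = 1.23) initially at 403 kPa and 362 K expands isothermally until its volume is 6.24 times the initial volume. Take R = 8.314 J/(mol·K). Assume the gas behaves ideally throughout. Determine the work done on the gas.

V₁ = nRT₁/P₁ = 4.15×8.314×362/403 = 31.0 L.
Isothermal: T stays 362 K; PV = const ⇒ V₂ = 193 L, P₂ = 64.6 kPa.
W = nRT ln(V₂/V₁) = 4.15×8.314×362×ln(6.24) = 22900 J.
Work done on the gas = −W_by = -22900 J.

-22900 J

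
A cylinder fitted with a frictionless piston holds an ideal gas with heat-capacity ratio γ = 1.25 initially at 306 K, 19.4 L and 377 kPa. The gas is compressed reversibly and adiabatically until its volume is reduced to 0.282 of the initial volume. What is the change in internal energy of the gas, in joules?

n = P₁V₁/(RT₁) = 377×19.4/(8.314×306) = 2.87 mol.
Adiabatic: TV^(γ−1) = const ⇒ T₂ = 306×(3.55)^0.250 = 420 K; PV^γ = const ⇒ P₂ = 1830 kPa.
For an ideal gas ΔU = nCvΔT with Cv = R/(γ−1) = 33.3 J/(mol·K).
ΔU = 2.87×33.3×(420−306) = 10900 J.

10900 J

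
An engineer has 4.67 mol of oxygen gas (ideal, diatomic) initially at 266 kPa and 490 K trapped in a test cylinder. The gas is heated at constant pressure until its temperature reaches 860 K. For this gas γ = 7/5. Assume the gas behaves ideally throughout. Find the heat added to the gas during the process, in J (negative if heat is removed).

50300 J

V₁ = nRT₁/P₁ = 4.67×8.314×490/266 = 71.5 L.
Isobaric: P stays 266 kPa; V/T = const ⇒ T₂ = 860 K, V₂ = 126 L.
W = PΔV = 266×(126−71.5) kPa·L = 14400 J.
ΔU = nCvΔT = 4.67×20.8×(860−490) = 35900 J.
Q = ΔU + W = nCpΔT = 50300 J.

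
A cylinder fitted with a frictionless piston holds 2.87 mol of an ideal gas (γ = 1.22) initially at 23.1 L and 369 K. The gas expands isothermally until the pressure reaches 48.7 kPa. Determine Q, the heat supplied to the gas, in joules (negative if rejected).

P₁ = nRT₁/V₁ = 2.87×8.314×369/23.1 = 381 kPa.
Isothermal: T stays 369 K; PV = const ⇒ V₂ = 181 L, P₂ = 48.7 kPa.
ΔU = 0 (ideal gas, T constant).
W = nRT ln(V₂/V₁) = 2.87×8.314×369×ln(7.83) = 18100 J.
Q = ΔU + W = 18100 J.

18100 J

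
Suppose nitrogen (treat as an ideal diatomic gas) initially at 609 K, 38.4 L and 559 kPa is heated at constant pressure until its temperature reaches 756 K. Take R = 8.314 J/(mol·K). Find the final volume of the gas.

47.7 L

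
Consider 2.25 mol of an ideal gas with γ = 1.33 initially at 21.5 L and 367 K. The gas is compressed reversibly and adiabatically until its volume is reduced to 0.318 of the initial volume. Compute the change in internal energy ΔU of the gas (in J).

P₁ = nRT₁/V₁ = 2.25×8.314×367/21.5 = 319 kPa.
Adiabatic: TV^(γ−1) = const ⇒ T₂ = 367×(3.14)^0.330 = 536 K; PV^γ = const ⇒ P₂ = 1470 kPa.
For an ideal gas ΔU = nCvΔT with Cv = R/(γ−1) = 25.2 J/(mol·K).
ΔU = 2.25×25.2×(536−367) = 9560 J.

9560 J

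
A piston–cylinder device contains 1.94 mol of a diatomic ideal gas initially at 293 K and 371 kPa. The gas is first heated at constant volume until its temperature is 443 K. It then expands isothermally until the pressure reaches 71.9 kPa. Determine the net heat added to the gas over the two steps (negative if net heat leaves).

20700 J

V₁ = nRT₁/P₁ = 1.94×8.314×293/371 = 12.7 L.
Step 1 — Isochoric: V stays 12.7 L; P/T = const ⇒ T₂ = 443 K, P₂ = 561 kPa.
W = 0 (no volume change).
ΔU = nCvΔT = 1.94×20.8×(443−293) = 6050 J.
Q = ΔU = 6050 J.
State after step 1: P = 561 kPa, V = 12.7 L, T = 443 K.
Step 2 — Isothermal: T stays 443 K; PV = const ⇒ V₂ = 99.4 L, P₂ = 71.9 kPa.
ΔU = 0 (ideal gas, T constant).
W = nRT ln(V₂/V₁) = 1.94×8.314×443×ln(7.80) = 14700 J.
Q = ΔU + W = 14700 J.
Net over both steps: W = 14700 J, Q = 20700 J, ΔU = 6050 J.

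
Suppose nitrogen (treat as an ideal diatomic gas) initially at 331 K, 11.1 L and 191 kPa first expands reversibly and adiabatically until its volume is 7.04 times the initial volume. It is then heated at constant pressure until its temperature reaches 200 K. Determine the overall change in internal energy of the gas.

n = P₁V₁/(RT₁) = 191×11.1/(8.314×331) = 0.770 mol.
Step 1 — Adiabatic: TV^(γ−1) = const ⇒ T₂ = 331×(0.142)^0.400 = 152 K; PV^γ = const ⇒ P₂ = 12.4 kPa.
ΔU = nCvΔT = 0.770×20.8×(152−331) = -2870 J.
Q = 0 for an adiabatic process, so W = −ΔU = 2870 J.
State after step 1: P = 12.4 kPa, V = 78.1 L, T = 152 K.
Step 2 — Isobaric: P stays 12.4 kPa; V/T = const ⇒ T₂ = 200 K, V₂ = 103 L.
W = PΔV = 12.4×(103−78.1) kPa·L = 310 J.
ΔU = nCvΔT = 0.770×20.8×(200−152) = 774 J.
Q = ΔU + W = nCpΔT = 1080 J.
Net over both steps: W = 3180 J, Q = 1080 J, ΔU = -2100 J.

-2100 J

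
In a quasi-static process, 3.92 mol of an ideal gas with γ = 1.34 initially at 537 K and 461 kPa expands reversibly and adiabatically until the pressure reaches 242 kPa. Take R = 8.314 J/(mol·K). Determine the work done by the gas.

V₁ = nRT₁/P₁ = 3.92×8.314×537/461 = 38.0 L.
Adiabatic: T₂/T₁ = (P₂/P₁)^((γ−1)/γ) ⇒ T₂ = 537×(0.525)^0.254 = 456 K; V₂ = 61.4 L.
ΔU = nCvΔT = 3.92×24.5×(456−537) = -7760 J.
Q = 0 for an adiabatic process, so W = −ΔU = 7760 J.

7760 J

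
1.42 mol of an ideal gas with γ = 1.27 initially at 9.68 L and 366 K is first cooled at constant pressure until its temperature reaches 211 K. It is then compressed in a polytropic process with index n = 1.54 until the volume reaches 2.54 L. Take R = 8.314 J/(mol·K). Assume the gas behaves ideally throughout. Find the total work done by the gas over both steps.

-4270 J

P₁ = nRT₁/V₁ = 1.42×8.314×366/9.68 = 446 kPa.
Step 1 — Isobaric: P stays 446 kPa; V/T = const ⇒ T₂ = 211 K, V₂ = 5.58 L.
W = PΔV = 446×(5.58−9.68) kPa·L = -1830 J.
ΔU = nCvΔT = 1.42×30.8×(211−366) = -6780 J.
Q = ΔU + W = nCpΔT = -8610 J.
State after step 1: P = 446 kPa, V = 5.58 L, T = 211 K.
Step 2 — Polytropic n=1.54: T₂ = T₁(V₁/V₂)^(n−1) = 211×(2.20)^0.54 = 323 K; P₂ = P₁(V₁/V₂)^n = 1500 kPa.
W = (P₁V₁−P₂V₂)/(n−1) = (446×5.58−1500×2.54)/0.54 = -2440 J.
ΔU = nCvΔT = 1.42×30.8×(323−211) = 4890 J.
Q = ΔU + W = 2440 J.
Net over both steps: W = -4270 J, Q = -6160 J, ΔU = -1890 J.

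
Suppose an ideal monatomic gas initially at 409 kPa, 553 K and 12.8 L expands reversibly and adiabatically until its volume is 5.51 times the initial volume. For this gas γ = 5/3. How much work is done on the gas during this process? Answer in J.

-5340 J

n = P₁V₁/(RT₁) = 409×12.8/(8.314×553) = 1.14 mol.
Adiabatic: TV^(γ−1) = const ⇒ T₂ = 553×(0.181)^0.667 = 177 K; PV^γ = const ⇒ P₂ = 23.8 kPa.
ΔU = nCvΔT = 1.14×12.5×(177−553) = -5340 J.
Q = 0 for an adiabatic process, so W = −ΔU = 5340 J.
Work done on the gas = −W_by = -5340 J.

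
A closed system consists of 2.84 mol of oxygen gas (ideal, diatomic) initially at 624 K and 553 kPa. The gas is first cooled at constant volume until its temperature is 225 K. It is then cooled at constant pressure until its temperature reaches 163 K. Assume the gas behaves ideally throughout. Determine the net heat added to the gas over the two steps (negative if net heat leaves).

V₁ = nRT₁/P₁ = 2.84×8.314×624/553 = 26.6 L.
Step 1 — Isochoric: V stays 26.6 L; P/T = const ⇒ T₂ = 225 K, P₂ = 199 kPa.
W = 0 (no volume change).
ΔU = nCvΔT = 2.84×20.8×(225−624) = -23600 J.
Q = ΔU = -23600 J.
State after step 1: P = 199 kPa, V = 26.6 L, T = 225 K.
Step 2 — Isobaric: P stays 199 kPa; V/T = const ⇒ T₂ = 163 K, V₂ = 19.3 L.
W = PΔV = 199×(19.3−26.6) kPa·L = -1460 J.
ΔU = nCvΔT = 2.84×20.8×(163−225) = -3660 J.
Q = ΔU + W = nCpΔT = -5120 J.
Net over both steps: W = -1460 J, Q = -28700 J, ΔU = -27200 J.

-28700 J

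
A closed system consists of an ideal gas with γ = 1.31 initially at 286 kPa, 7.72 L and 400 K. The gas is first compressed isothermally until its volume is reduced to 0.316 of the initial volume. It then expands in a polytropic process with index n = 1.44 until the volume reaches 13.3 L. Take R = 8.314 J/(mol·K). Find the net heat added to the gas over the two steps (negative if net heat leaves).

n = P₁V₁/(RT₁) = 286×7.72/(8.314×400) = 0.664 mol.
Step 1 — Isothermal: T stays 400 K; PV = const ⇒ V₂ = 2.44 L, P₂ = 905 kPa.
ΔU = 0 (ideal gas, T constant).
W = nRT ln(V₂/V₁) = 0.664×8.314×400×ln(0.316) = -2540 J.
Q = ΔU + W = -2540 J.
State after step 1: P = 905 kPa, V = 2.44 L, T = 400 K.
Step 2 — Polytropic n=1.44: T₂ = T₁(V₁/V₂)^(n−1) = 400×(0.183)^0.44 = 190 K; P₂ = P₁(V₁/V₂)^n = 78.7 kPa.
W = (P₁V₁−P₂V₂)/(n−1) = (905×2.44−78.7×13.3)/0.44 = 2640 J.
ΔU = nCvΔT = 0.664×26.8×(190−400) = -3750 J.
Q = ΔU + W = -1110 J.
Net over both steps: W = 95.1 J, Q = -3650 J, ΔU = -3750 J.

-3650 J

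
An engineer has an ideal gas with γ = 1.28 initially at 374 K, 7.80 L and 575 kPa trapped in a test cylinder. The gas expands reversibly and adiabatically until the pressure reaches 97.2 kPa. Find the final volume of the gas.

31.3 L

Adiabatic: T₂/T₁ = (P₂/P₁)^((γ−1)/γ) ⇒ T₂ = 374×(0.169)^0.219 = 254 K; V₂ = 31.3 L.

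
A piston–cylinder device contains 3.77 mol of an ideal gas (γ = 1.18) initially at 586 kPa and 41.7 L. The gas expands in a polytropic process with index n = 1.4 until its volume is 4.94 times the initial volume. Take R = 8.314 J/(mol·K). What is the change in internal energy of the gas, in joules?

-64100 J

T₁ = P₁V₁/(nR) = 586×41.7/(3.77×8.314) = 780 K.
Polytropic n=1.4: T₂ = T₁(V₁/V₂)^(n−1) = 780×(0.202)^0.40 = 412 K; P₂ = P₁(V₁/V₂)^n = 62.6 kPa.
For an ideal gas ΔU = nCvΔT with Cv = R/(γ−1) = 46.2 J/(mol·K).
ΔU = 3.77×46.2×(412−780) = -64100 J.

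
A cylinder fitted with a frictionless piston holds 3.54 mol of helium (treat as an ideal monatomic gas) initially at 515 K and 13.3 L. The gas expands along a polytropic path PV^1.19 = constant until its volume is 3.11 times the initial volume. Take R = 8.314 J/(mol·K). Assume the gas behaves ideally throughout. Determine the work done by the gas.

P₁ = nRT₁/V₁ = 3.54×8.314×515/13.3 = 1140 kPa.
Polytropic n=1.19: T₂ = T₁(V₁/V₂)^(n−1) = 515×(0.322)^0.19 = 415 K; P₂ = P₁(V₁/V₂)^n = 295 kPa.
W = (P₁V₁−P₂V₂)/(n−1) = (1140×13.3−295×41.4)/0.19 = 15500 J.

15500 J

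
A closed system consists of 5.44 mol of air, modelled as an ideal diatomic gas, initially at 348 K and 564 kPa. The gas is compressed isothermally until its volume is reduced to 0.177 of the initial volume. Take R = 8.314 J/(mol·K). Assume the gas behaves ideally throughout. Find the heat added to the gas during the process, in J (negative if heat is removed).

V₁ = nRT₁/P₁ = 5.44×8.314×348/564 = 27.9 L.
Isothermal: T stays 348 K; PV = const ⇒ V₂ = 4.94 L, P₂ = 3190 kPa.
ΔU = 0 (ideal gas, T constant).
W = nRT ln(V₂/V₁) = 5.44×8.314×348×ln(0.177) = -27300 J.
Q = ΔU + W = -27300 J.

-27300 J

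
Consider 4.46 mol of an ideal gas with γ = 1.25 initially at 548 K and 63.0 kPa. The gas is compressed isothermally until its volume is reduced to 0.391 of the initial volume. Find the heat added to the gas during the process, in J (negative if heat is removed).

V₁ = nRT₁/P₁ = 4.46×8.314×548/63.0 = 323 L.
Isothermal: T stays 548 K; PV = const ⇒ V₂ = 126 L, P₂ = 161 kPa.
ΔU = 0 (ideal gas, T constant).
W = nRT ln(V₂/V₁) = 4.46×8.314×548×ln(0.391) = -19100 J.
Q = ΔU + W = -19100 J.

-19100 J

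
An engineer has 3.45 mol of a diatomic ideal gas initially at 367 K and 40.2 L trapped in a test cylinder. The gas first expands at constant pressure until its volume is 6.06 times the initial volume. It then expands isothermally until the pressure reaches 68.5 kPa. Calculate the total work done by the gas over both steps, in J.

P₁ = nRT₁/V₁ = 3.45×8.314×367/40.2 = 262 kPa.
Step 1 — Isobaric: P stays 262 kPa; V/T = const ⇒ T₂ = 2220 K, V₂ = 244 L.
W = PΔV = 262×(244−40.2) kPa·L = 53300 J.
ΔU = nCvΔT = 3.45×20.8×(2220−367) = 133000 J.
Q = ΔU + W = nCpΔT = 186000 J.
State after step 1: P = 262 kPa, V = 244 L, T = 2220 K.
Step 2 — Isothermal: T stays 2220 K; PV = const ⇒ V₂ = 931 L, P₂ = 68.5 kPa.
ΔU = 0 (ideal gas, T constant).
W = nRT ln(V₂/V₁) = 3.45×8.314×2220×ln(3.82) = 85500 J.
Q = ΔU + W = 85500 J.
Net over both steps: W = 139000 J, Q = 272000 J, ΔU = 133000 J.

139000 J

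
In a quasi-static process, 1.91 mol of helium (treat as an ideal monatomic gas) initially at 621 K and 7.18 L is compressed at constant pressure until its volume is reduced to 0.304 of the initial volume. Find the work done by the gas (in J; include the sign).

P₁ = nRT₁/V₁ = 1.91×8.314×621/7.18 = 1370 kPa.
Isobaric: P stays 1370 kPa; V/T = const ⇒ T₂ = 189 K, V₂ = 2.18 L.
W = PΔV = 1370×(2.18−7.18) kPa·L = -6860 J.

-6860 J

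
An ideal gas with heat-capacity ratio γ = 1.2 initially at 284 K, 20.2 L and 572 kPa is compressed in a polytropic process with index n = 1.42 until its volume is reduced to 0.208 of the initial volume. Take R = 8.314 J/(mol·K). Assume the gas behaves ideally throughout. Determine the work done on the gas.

n = P₁V₁/(RT₁) = 572×20.2/(8.314×284) = 4.89 mol.
Polytropic n=1.42: T₂ = T₁(V₁/V₂)^(n−1) = 284×(4.81)^0.42 = 549 K; P₂ = P₁(V₁/V₂)^n = 5320 kPa.
W = (P₁V₁−P₂V₂)/(n−1) = (572×20.2−5320×4.20)/0.42 = -25700 J.
Work done on the gas = −W_by = 25700 J.

25700 J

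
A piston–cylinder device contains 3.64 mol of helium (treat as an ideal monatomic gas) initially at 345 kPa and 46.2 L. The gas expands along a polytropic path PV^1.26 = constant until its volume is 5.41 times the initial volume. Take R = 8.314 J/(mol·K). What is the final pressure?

T₁ = P₁V₁/(nR) = 345×46.2/(3.64×8.314) = 527 K.
Polytropic n=1.26: T₂ = T₁(V₁/V₂)^(n−1) = 527×(0.185)^0.26 = 340 K; P₂ = P₁(V₁/V₂)^n = 41.1 kPa.

41.1 kPa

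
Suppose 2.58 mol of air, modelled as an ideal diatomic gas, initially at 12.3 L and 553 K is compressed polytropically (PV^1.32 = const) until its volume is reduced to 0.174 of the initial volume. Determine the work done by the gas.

P₁ = nRT₁/V₁ = 2.58×8.314×553/12.3 = 964 kPa.
Polytropic n=1.32: T₂ = T₁(V₁/V₂)^(n−1) = 553×(5.75)^0.32 = 968 K; P₂ = P₁(V₁/V₂)^n = 9700 kPa.
W = (P₁V₁−P₂V₂)/(n−1) = (964×12.3−9700×2.14)/0.32 = -27800 J.

-27800 J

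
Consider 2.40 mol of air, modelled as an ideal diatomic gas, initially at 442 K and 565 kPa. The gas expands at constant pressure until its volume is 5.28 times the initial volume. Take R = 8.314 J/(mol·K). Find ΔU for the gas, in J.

94400 J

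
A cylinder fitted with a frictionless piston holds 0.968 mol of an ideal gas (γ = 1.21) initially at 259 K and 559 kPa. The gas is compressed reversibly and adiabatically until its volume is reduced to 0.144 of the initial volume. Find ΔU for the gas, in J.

V₁ = nRT₁/P₁ = 0.968×8.314×259/559 = 3.73 L.
Adiabatic: TV^(γ−1) = const ⇒ T₂ = 259×(6.94)^0.210 = 389 K; PV^γ = const ⇒ P₂ = 5830 kPa.
For an ideal gas ΔU = nCvΔT with Cv = R/(γ−1) = 39.6 J/(mol·K).
ΔU = 0.968×39.6×(389−259) = 4990 J.

4990 J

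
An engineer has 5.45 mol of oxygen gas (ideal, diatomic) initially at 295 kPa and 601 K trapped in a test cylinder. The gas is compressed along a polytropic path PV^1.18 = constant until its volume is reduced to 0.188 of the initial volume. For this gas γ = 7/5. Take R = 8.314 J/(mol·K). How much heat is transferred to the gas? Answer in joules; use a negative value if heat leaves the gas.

V₁ = nRT₁/P₁ = 5.45×8.314×601/295 = 92.3 L.
Polytropic n=1.18: T₂ = T₁(V₁/V₂)^(n−1) = 601×(5.32)^0.18 = 812 K; P₂ = P₁(V₁/V₂)^n = 2120 kPa.
W = (P₁V₁−P₂V₂)/(n−1) = (295×92.3−2120×17.4)/0.18 = -53100 J.
ΔU = nCvΔT = 5.45×20.8×(812−601) = 23900 J.
Q = ΔU + W = -29200 J.

-29200 J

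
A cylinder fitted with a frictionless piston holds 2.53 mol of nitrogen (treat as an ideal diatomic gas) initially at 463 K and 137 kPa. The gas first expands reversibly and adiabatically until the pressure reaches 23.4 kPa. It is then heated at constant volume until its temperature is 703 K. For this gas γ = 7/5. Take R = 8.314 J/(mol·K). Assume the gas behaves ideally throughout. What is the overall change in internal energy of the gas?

V₁ = nRT₁/P₁ = 2.53×8.314×463/137 = 71.1 L.
Step 1 — Adiabatic: T₂/T₁ = (P₂/P₁)^((γ−1)/γ) ⇒ T₂ = 463×(0.171)^0.286 = 279 K; V₂ = 251 L.
ΔU = nCvΔT = 2.53×20.8×(279−463) = -9650 J.
Q = 0 for an adiabatic process, so W = −ΔU = 9650 J.
State after step 1: P = 23.4 kPa, V = 251 L, T = 279 K.
Step 2 — Isochoric: V stays 251 L; P/T = const ⇒ T₂ = 703 K, P₂ = 58.9 kPa.
W = 0 (no volume change).
ΔU = nCvΔT = 2.53×20.8×(703−279) = 22300 J.
Q = ΔU = 22300 J.
Net over both steps: W = 9650 J, Q = 22300 J, ΔU = 12600 J.

12600 J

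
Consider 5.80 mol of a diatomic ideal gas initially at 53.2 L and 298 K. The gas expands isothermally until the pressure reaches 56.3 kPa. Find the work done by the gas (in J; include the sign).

22500 J

P₁ = nRT₁/V₁ = 5.80×8.314×298/53.2 = 270 kPa.
Isothermal: T stays 298 K; PV = const ⇒ V₂ = 255 L, P₂ = 56.3 kPa.
W = nRT ln(V₂/V₁) = 5.80×8.314×298×ln(4.80) = 22500 J.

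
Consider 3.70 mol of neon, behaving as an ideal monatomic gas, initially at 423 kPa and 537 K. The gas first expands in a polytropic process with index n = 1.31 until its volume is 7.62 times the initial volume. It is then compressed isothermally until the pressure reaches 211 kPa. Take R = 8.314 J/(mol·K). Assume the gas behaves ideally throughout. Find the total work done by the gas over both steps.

V₁ = nRT₁/P₁ = 3.70×8.314×537/423 = 39.1 L.
Step 1 — Polytropic n=1.31: T₂ = T₁(V₁/V₂)^(n−1) = 537×(0.131)^0.31 = 286 K; P₂ = P₁(V₁/V₂)^n = 29.6 kPa.
W = (P₁V₁−P₂V₂)/(n−1) = (423×39.1−29.6×298)/0.31 = 24900 J.
ΔU = nCvΔT = 3.70×12.5×(286−537) = -11600 J.
Q = ΔU + W = 13300 J.
State after step 1: P = 29.6 kPa, V = 298 L, T = 286 K.
Step 2 — Isothermal: T stays 286 K; PV = const ⇒ V₂ = 41.7 L, P₂ = 211 kPa.
ΔU = 0 (ideal gas, T constant).
W = nRT ln(V₂/V₁) = 3.70×8.314×286×ln(0.140) = -17300 J.
Q = ΔU + W = -17300 J.
Net over both steps: W = 7600 J, Q = -3980 J, ΔU = -11600 J.

7600 J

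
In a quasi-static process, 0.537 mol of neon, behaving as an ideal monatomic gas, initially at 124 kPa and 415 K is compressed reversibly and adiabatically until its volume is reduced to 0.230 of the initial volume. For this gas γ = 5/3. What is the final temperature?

V₁ = nRT₁/P₁ = 0.537×8.314×415/124 = 14.9 L.
Adiabatic: TV^(γ−1) = const ⇒ T₂ = 415×(4.35)^0.667 = 1110 K; PV^γ = const ⇒ P₂ = 1440 kPa.

1110 K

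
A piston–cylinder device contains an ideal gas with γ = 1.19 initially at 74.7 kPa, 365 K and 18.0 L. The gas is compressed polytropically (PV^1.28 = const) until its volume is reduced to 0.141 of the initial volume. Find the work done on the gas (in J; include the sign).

n = P₁V₁/(RT₁) = 74.7×18.0/(8.314×365) = 0.443 mol.
Polytropic n=1.28: T₂ = T₁(V₁/V₂)^(n−1) = 365×(7.09)^0.28 = 632 K; P₂ = P₁(V₁/V₂)^n = 917 kPa.
W = (P₁V₁−P₂V₂)/(n−1) = (74.7×18.0−917×2.54)/0.28 = -3510 J.
Work done on the gas = −W_by = 3510 J.

3510 J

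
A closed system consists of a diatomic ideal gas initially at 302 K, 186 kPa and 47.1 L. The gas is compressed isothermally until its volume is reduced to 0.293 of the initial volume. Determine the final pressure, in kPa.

Isothermal: T stays 302 K; PV = const ⇒ V₂ = 13.8 L, P₂ = 635 kPa.

635 kPa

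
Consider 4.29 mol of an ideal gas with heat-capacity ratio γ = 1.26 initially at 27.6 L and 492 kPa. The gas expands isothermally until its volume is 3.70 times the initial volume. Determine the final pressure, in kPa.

T₁ = P₁V₁/(nR) = 492×27.6/(4.29×8.314) = 381 K.
Isothermal: T stays 381 K; PV = const ⇒ V₂ = 102 L, P₂ = 133 kPa.

133 kPa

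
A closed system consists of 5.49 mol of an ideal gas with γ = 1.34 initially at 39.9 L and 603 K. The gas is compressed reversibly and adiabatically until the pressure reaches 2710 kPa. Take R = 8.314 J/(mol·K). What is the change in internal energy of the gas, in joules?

33600 J

P₁ = nRT₁/V₁ = 5.49×8.314×603/39.9 = 690 kPa.
Adiabatic: T₂/T₁ = (P₂/P₁)^((γ−1)/γ) ⇒ T₂ = 603×(3.93)^0.254 = 853 K; V₂ = 14.4 L.
For an ideal gas ΔU = nCvΔT with Cv = R/(γ−1) = 24.5 J/(mol·K).
ΔU = 5.49×24.5×(853−603) = 33600 J.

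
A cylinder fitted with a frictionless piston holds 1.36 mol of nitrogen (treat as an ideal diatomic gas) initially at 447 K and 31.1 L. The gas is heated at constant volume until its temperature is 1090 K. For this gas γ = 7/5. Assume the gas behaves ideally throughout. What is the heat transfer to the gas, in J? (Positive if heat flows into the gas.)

P₁ = nRT₁/V₁ = 1.36×8.314×447/31.1 = 163 kPa.
Isochoric: V stays 31.1 L; P/T = const ⇒ T₂ = 1090 K, P₂ = 396 kPa.
W = 0 (no volume change).
ΔU = nCvΔT = 1.36×20.8×(1090−447) = 18200 J.
Q = ΔU = 18200 J.

18200 J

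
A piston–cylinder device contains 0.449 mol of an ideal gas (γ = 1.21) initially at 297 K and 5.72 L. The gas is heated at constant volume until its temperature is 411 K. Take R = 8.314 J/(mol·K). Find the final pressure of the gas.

268 kPa

P₁ = nRT₁/V₁ = 0.449×8.314×297/5.72 = 194 kPa.
Isochoric: V stays 5.72 L; P/T = const ⇒ T₂ = 411 K, P₂ = 268 kPa.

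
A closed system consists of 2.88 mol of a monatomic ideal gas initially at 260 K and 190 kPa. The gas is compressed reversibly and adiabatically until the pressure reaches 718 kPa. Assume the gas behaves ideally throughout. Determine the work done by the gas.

-6560 J

V₁ = nRT₁/P₁ = 2.88×8.314×260/190 = 32.8 L.
Adiabatic: T₂/T₁ = (P₂/P₁)^((γ−1)/γ) ⇒ T₂ = 260×(3.78)^0.400 = 443 K; V₂ = 14.8 L.
ΔU = nCvΔT = 2.88×12.5×(443−260) = 6560 J.
Q = 0 for an adiabatic process, so W = −ΔU = -6560 J.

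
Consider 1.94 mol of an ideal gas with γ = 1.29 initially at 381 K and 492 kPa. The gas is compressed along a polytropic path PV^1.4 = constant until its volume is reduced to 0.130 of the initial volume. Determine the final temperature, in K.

862 K

V₁ = nRT₁/P₁ = 1.94×8.314×381/492 = 12.5 L.
Polytropic n=1.4: T₂ = T₁(V₁/V₂)^(n−1) = 381×(7.69)^0.40 = 862 K; P₂ = P₁(V₁/V₂)^n = 8560 kPa.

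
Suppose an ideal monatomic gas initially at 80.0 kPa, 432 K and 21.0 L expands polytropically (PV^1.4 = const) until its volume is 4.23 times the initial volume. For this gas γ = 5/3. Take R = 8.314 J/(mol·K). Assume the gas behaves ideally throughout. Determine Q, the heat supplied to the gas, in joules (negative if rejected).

736 J

n = P₁V₁/(RT₁) = 80.0×21.0/(8.314×432) = 0.468 mol.
Polytropic n=1.4: T₂ = T₁(V₁/V₂)^(n−1) = 432×(0.236)^0.40 = 243 K; P₂ = P₁(V₁/V₂)^n = 10.6 kPa.
W = (P₁V₁−P₂V₂)/(n−1) = (80.0×21.0−10.6×88.8)/0.40 = 1840 J.
ΔU = nCvΔT = 0.468×12.5×(243−432) = -1100 J.
Q = ΔU + W = 736 J.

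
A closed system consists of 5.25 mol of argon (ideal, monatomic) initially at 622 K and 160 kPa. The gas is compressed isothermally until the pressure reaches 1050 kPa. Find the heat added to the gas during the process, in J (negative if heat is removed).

-51100 J

V₁ = nRT₁/P₁ = 5.25×8.314×622/160 = 170 L.
Isothermal: T stays 622 K; PV = const ⇒ V₂ = 25.9 L, P₂ = 1050 kPa.
ΔU = 0 (ideal gas, T constant).
W = nRT ln(V₂/V₁) = 5.25×8.314×622×ln(0.152) = -51100 J.
Q = ΔU + W = -51100 J.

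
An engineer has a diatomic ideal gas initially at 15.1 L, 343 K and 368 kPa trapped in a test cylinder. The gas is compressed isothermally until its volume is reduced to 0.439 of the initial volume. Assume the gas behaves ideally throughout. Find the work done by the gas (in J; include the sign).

n = P₁V₁/(RT₁) = 368×15.1/(8.314×343) = 1.95 mol.
Isothermal: T stays 343 K; PV = const ⇒ V₂ = 6.63 L, P₂ = 838 kPa.
W = nRT ln(V₂/V₁) = 1.95×8.314×343×ln(0.439) = -4570 J.

-4570 J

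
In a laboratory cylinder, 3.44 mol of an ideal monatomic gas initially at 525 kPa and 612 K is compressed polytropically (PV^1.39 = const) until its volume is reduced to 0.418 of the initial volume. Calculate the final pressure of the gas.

1760 kPa

V₁ = nRT₁/P₁ = 3.44×8.314×612/525 = 33.3 L.
Polytropic n=1.39: T₂ = T₁(V₁/V₂)^(n−1) = 612×(2.39)^0.39 = 860 K; P₂ = P₁(V₁/V₂)^n = 1760 kPa.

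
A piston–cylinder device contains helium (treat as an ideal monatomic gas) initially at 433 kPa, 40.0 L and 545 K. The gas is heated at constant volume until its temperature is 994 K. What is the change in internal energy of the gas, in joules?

n = P₁V₁/(RT₁) = 433×40.0/(8.314×545) = 3.82 mol.
Isochoric: V stays 40.0 L; P/T = const ⇒ T₂ = 994 K, P₂ = 790 kPa.
For an ideal gas ΔU = nCvΔT with Cv = (3/2)R = 12.5 J/(mol·K).
ΔU = 3.82×12.5×(994−545) = 21400 J.

21400 J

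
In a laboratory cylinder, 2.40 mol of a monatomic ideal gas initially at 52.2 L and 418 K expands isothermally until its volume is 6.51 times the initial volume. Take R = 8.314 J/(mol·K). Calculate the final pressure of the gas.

24.5 kPa

P₁ = nRT₁/V₁ = 2.40×8.314×418/52.2 = 160 kPa.
Isothermal: T stays 418 K; PV = const ⇒ V₂ = 340 L, P₂ = 24.5 kPa.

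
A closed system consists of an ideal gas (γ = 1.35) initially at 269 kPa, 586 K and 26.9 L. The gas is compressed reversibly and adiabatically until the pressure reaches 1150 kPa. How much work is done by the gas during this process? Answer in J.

-9460 J

n = P₁V₁/(RT₁) = 269×26.9/(8.314×586) = 1.49 mol.
Adiabatic: T₂/T₁ = (P₂/P₁)^((γ−1)/γ) ⇒ T₂ = 586×(4.28)^0.259 = 854 K; V₂ = 9.17 L.
ΔU = nCvΔT = 1.49×23.8×(854−586) = 9460 J.
Q = 0 for an adiabatic process, so W = −ΔU = -9460 J.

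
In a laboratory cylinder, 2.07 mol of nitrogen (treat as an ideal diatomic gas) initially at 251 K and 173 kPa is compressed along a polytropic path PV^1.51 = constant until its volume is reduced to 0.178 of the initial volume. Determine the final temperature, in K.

V₁ = nRT₁/P₁ = 2.07×8.314×251/173 = 25.0 L.
Polytropic n=1.51: T₂ = T₁(V₁/V₂)^(n−1) = 251×(5.62)^0.51 = 605 K; P₂ = P₁(V₁/V₂)^n = 2340 kPa.

605 K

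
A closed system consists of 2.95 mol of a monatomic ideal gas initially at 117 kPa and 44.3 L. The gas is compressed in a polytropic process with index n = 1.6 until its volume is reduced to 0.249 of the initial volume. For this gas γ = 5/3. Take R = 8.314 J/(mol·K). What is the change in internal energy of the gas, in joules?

T₁ = P₁V₁/(nR) = 117×44.3/(2.95×8.314) = 211 K.
Polytropic n=1.6: T₂ = T₁(V₁/V₂)^(n−1) = 211×(4.02)^0.60 = 487 K; P₂ = P₁(V₁/V₂)^n = 1080 kPa.
For an ideal gas ΔU = nCvΔT with Cv = (3/2)R = 12.5 J/(mol·K).
ΔU = 2.95×12.5×(487−211) = 10100 J.

10100 J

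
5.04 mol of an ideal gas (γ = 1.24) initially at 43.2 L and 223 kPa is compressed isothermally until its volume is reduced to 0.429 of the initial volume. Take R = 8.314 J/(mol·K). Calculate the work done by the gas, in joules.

T₁ = P₁V₁/(nR) = 223×43.2/(5.04×8.314) = 230 K.
Isothermal: T stays 230 K; PV = const ⇒ V₂ = 18.5 L, P₂ = 520 kPa.
W = nRT ln(V₂/V₁) = 5.04×8.314×230×ln(0.429) = -8150 J.

-8150 J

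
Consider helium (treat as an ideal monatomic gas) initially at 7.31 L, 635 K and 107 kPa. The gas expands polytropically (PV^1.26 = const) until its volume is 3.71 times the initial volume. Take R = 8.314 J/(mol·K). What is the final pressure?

20.5 kPa

Polytropic n=1.26: T₂ = T₁(V₁/V₂)^(n−1) = 635×(0.270)^0.26 = 452 K; P₂ = P₁(V₁/V₂)^n = 20.5 kPa.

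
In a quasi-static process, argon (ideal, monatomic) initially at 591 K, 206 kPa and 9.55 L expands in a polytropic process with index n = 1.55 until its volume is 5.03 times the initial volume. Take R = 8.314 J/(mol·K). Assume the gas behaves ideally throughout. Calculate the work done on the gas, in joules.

n = P₁V₁/(RT₁) = 206×9.55/(8.314×591) = 0.400 mol.
Polytropic n=1.55: T₂ = T₁(V₁/V₂)^(n−1) = 591×(0.199)^0.55 = 243 K; P₂ = P₁(V₁/V₂)^n = 16.8 kPa.
W = (P₁V₁−P₂V₂)/(n−1) = (206×9.55−16.8×48.0)/0.55 = 2110 J.
Work done on the gas = −W_by = -2110 J.

-2110 J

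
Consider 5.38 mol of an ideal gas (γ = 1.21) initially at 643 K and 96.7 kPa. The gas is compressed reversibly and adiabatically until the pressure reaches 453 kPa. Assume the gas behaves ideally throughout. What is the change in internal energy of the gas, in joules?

V₁ = nRT₁/P₁ = 5.38×8.314×643/96.7 = 297 L.
Adiabatic: T₂/T₁ = (P₂/P₁)^((γ−1)/γ) ⇒ T₂ = 643×(4.68)^0.174 = 841 K; V₂ = 83.0 L.
For an ideal gas ΔU = nCvΔT with Cv = R/(γ−1) = 39.6 J/(mol·K).
ΔU = 5.38×39.6×(841−643) = 42100 J.

42100 J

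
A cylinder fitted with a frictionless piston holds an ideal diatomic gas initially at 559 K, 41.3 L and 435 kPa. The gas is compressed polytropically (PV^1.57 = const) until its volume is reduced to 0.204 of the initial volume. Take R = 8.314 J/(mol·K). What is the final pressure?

5280 kPa

Polytropic n=1.57: T₂ = T₁(V₁/V₂)^(n−1) = 559×(4.90)^0.57 = 1380 K; P₂ = P₁(V₁/V₂)^n = 5280 kPa.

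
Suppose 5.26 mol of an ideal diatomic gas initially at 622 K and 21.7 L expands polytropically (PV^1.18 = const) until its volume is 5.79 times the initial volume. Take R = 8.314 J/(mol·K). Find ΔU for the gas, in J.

-18400 J

P₁ = nRT₁/V₁ = 5.26×8.314×622/21.7 = 1250 kPa.
Polytropic n=1.18: T₂ = T₁(V₁/V₂)^(n−1) = 622×(0.173)^0.18 = 453 K; P₂ = P₁(V₁/V₂)^n = 158 kPa.
For an ideal gas ΔU = nCvΔT with Cv = (5/2)R = 20.8 J/(mol·K).
ΔU = 5.26×20.8×(453−622) = -18400 J.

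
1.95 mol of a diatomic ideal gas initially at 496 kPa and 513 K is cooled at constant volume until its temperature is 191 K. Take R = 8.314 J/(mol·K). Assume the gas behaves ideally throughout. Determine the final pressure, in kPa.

V₁ = nRT₁/P₁ = 1.95×8.314×513/496 = 16.8 L.
Isochoric: V stays 16.8 L; P/T = const ⇒ T₂ = 191 K, P₂ = 185 kPa.

185 kPa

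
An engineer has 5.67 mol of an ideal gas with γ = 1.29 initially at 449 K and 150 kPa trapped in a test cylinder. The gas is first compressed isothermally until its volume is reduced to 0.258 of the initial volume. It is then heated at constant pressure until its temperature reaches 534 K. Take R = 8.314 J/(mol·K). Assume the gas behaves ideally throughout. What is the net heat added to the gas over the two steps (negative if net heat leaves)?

V₁ = nRT₁/P₁ = 5.67×8.314×449/150 = 141 L.
Step 1 — Isothermal: T stays 449 K; PV = const ⇒ V₂ = 36.4 L, P₂ = 581 kPa.
ΔU = 0 (ideal gas, T constant).
W = nRT ln(V₂/V₁) = 5.67×8.314×449×ln(0.258) = -28700 J.
Q = ΔU + W = -28700 J.
State after step 1: P = 581 kPa, V = 36.4 L, T = 449 K.
Step 2 — Isobaric: P stays 581 kPa; V/T = const ⇒ T₂ = 534 K, V₂ = 43.3 L.
W = PΔV = 581×(43.3−36.4) kPa·L = 4010 J.
ΔU = nCvΔT = 5.67×28.7×(534−449) = 13800 J.
Q = ΔU + W = nCpΔT = 17800 J.
Net over both steps: W = -24700 J, Q = -10900 J, ΔU = 13800 J.

-10900 J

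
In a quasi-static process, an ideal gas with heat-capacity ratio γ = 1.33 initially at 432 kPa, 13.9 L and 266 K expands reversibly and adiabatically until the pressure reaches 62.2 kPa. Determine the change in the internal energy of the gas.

-6950 J

n = P₁V₁/(RT₁) = 432×13.9/(8.314×266) = 2.72 mol.
Adiabatic: T₂/T₁ = (P₂/P₁)^((γ−1)/γ) ⇒ T₂ = 266×(0.144)^0.248 = 164 K; V₂ = 59.7 L.
For an ideal gas ΔU = nCvΔT with Cv = R/(γ−1) = 25.2 J/(mol·K).
ΔU = 2.72×25.2×(164−266) = -6950 J.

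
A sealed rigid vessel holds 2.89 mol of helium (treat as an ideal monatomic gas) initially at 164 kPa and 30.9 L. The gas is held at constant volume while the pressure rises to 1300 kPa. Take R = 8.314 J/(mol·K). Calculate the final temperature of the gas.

1670 K

T₁ = P₁V₁/(nR) = 164×30.9/(2.89×8.314) = 211 K.
Isochoric: V stays 30.9 L; P/T = const ⇒ T₂ = 1670 K, P₂ = 1300 kPa.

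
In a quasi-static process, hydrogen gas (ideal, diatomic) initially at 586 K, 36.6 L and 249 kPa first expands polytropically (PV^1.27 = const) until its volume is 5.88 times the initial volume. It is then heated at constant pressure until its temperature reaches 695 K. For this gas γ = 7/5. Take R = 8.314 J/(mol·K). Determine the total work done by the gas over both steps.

n = P₁V₁/(RT₁) = 249×36.6/(8.314×586) = 1.87 mol.
Step 1 — Polytropic n=1.27: T₂ = T₁(V₁/V₂)^(n−1) = 586×(0.170)^0.27 = 363 K; P₂ = P₁(V₁/V₂)^n = 26.2 kPa.
W = (P₁V₁−P₂V₂)/(n−1) = (249×36.6−26.2×215)/0.27 = 12800 J.
ΔU = nCvΔT = 1.87×20.8×(363−586) = -8660 J.
Q = ΔU + W = 4170 J.
State after step 1: P = 26.2 kPa, V = 215 L, T = 363 K.
Step 2 — Isobaric: P stays 26.2 kPa; V/T = const ⇒ T₂ = 695 K, V₂ = 412 L.
W = PΔV = 26.2×(412−215) kPa·L = 5160 J.
ΔU = nCvΔT = 1.87×20.8×(695−363) = 12900 J.
Q = ΔU + W = nCpΔT = 18100 J.
Net over both steps: W = 18000 J, Q = 22200 J, ΔU = 4240 J.

18000 J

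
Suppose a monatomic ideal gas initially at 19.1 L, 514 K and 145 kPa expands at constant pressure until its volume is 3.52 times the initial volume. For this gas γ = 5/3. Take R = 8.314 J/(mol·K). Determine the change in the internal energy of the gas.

n = P₁V₁/(RT₁) = 145×19.1/(8.314×514) = 0.648 mol.
Isobaric: P stays 145 kPa; V/T = const ⇒ T₂ = 1810 K, V₂ = 67.2 L.
For an ideal gas ΔU = nCvΔT with Cv = (3/2)R = 12.5 J/(mol·K).
ΔU = 0.648×12.5×(1810−514) = 10500 J.

10500 J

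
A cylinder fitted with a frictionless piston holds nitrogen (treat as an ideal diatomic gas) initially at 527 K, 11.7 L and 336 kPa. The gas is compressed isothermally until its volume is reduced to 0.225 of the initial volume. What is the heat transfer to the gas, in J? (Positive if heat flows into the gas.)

n = P₁V₁/(RT₁) = 336×11.7/(8.314×527) = 0.897 mol.
Isothermal: T stays 527 K; PV = const ⇒ V₂ = 2.63 L, P₂ = 1490 kPa.
ΔU = 0 (ideal gas, T constant).
W = nRT ln(V₂/V₁) = 0.897×8.314×527×ln(0.225) = -5860 J.
Q = ΔU + W = -5860 J.

-5860 J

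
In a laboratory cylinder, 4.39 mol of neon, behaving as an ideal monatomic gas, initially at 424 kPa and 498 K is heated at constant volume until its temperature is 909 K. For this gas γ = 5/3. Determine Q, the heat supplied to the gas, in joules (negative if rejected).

V₁ = nRT₁/P₁ = 4.39×8.314×498/424 = 42.9 L.
Isochoric: V stays 42.9 L; P/T = const ⇒ T₂ = 909 K, P₂ = 774 kPa.
W = 0 (no volume change).
ΔU = nCvΔT = 4.39×12.5×(909−498) = 22500 J.
Q = ΔU = 22500 J.

22500 J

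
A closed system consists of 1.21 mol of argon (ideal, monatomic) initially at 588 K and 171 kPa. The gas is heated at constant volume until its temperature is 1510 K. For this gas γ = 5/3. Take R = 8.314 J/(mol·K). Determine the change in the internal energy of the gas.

13900 J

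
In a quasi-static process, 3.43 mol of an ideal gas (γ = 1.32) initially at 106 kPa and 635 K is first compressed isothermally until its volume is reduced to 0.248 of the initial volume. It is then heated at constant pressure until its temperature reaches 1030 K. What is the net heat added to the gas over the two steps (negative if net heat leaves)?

V₁ = nRT₁/P₁ = 3.43×8.314×635/106 = 171 L.
Step 1 — Isothermal: T stays 635 K; PV = const ⇒ V₂ = 42.4 L, P₂ = 427 kPa.
ΔU = 0 (ideal gas, T constant).
W = nRT ln(V₂/V₁) = 3.43×8.314×635×ln(0.248) = -25200 J.
Q = ΔU + W = -25200 J.
State after step 1: P = 427 kPa, V = 42.4 L, T = 635 K.
Step 2 — Isobaric: P stays 427 kPa; V/T = const ⇒ T₂ = 1030 K, V₂ = 68.7 L.
W = PΔV = 427×(68.7−42.4) kPa·L = 11300 J.
ΔU = nCvΔT = 3.43×26.0×(1030−635) = 35200 J.
Q = ΔU + W = nCpΔT = 46500 J.
Net over both steps: W = -14000 J, Q = 21200 J, ΔU = 35200 J.

21200 J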